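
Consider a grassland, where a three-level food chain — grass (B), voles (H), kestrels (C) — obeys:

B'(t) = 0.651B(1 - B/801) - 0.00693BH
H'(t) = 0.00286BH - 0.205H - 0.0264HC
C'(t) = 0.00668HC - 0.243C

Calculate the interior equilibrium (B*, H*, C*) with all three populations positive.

B* ≈ 491, H* ≈ 36.4, C* ≈ 45.4

From dC/dt = 0: 0.00668H* = 0.243, so H* = 36.4.
From dB/dt = 0: 0.651(1 - B*/801) = 0.00693·36.4, giving B* = 801·(1 - 0.387) = 491.
From dH/dt = 0: 0.00286·491 - 0.205 = 0.0264C*, so C* = 1.2/0.0264 = 45.4.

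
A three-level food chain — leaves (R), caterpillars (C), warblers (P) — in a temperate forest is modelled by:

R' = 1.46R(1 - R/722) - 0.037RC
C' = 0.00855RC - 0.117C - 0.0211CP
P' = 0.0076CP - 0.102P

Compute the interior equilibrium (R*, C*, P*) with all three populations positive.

From dP/dt = 0: 0.0076C* = 0.102, so C* = 13.4.
From dR/dt = 0: 1.46(1 - R*/722) = 0.037·13.4, giving R* = 722·(1 - 0.34) = 476.
From dC/dt = 0: 0.00855·476 - 0.117 = 0.0211P*, so P* = 3.96/0.0211 = 188.

R* ≈ 476, C* ≈ 13.4, P* ≈ 188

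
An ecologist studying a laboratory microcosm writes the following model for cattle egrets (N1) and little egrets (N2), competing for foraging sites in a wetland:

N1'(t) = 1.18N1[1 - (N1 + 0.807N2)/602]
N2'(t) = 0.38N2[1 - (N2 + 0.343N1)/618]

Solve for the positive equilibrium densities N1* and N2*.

N1* ≈ 143, N2* ≈ 569

Setting both brackets to zero gives the nullclines N1 + 0.807N2 = 602 and 0.343N1 + N2 = 618.
Substituting N2 = 618 - 0.343N1 into the first: N1(1 - 0.807·0.343) = 602 - 0.807·618.
So N1* = 103/0.723 = 143, and then N2* = 618 - 0.343·143 = 569.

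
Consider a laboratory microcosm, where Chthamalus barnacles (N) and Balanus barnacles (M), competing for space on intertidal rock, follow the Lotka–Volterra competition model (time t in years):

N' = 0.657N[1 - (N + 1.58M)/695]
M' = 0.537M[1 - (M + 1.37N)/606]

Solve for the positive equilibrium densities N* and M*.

Setting both brackets to zero gives the nullclines N + 1.58M = 695 and 1.37N + M = 606.
Substituting M = 606 - 1.37N into the first: N(1 - 1.58·1.37) = 695 - 1.58·606.
So N* = -262/-1.16 = 225, and then M* = 606 - 1.37·225 = 297.

N* ≈ 225, M* ≈ 297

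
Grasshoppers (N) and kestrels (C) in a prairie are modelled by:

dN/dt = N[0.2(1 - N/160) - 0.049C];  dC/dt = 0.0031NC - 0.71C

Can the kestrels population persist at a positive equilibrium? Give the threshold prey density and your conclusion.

Threshold N = 229; K < 229, so no, the predator goes extinct.

The predator equation gives dC/dt > 0 only when N > 0.71/0.0031 = 229.
Without the predator, N → K = 160. Since 160 < 229, the predator cannot invade.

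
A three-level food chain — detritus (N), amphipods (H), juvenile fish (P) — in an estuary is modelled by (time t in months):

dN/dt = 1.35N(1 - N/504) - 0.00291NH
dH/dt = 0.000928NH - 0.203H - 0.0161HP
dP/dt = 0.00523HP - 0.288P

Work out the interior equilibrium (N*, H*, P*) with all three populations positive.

From dP/dt = 0: 0.00523H* = 0.288, so H* = 55.1.
From dN/dt = 0: 1.35(1 - N*/504) = 0.00291·55.1, giving N* = 504·(1 - 0.119) = 444.
From dH/dt = 0: 0.000928·444 - 0.203 = 0.0161P*, so P* = 0.209/0.0161 = 13.

N* ≈ 444, H* ≈ 55.1, P* ≈ 13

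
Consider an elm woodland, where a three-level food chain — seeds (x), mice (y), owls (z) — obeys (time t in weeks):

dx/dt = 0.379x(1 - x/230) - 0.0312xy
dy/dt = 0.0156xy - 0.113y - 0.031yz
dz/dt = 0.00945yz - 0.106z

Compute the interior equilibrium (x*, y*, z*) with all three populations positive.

From dz/dt = 0: 0.00945y* = 0.106, so y* = 11.2.
From dx/dt = 0: 0.379(1 - x*/230) = 0.0312·11.2, giving x* = 230·(1 - 0.923) = 17.6.
From dy/dt = 0: 0.0156·17.6 - 0.113 = 0.031z*, so z* = 0.162/0.031 = 5.22.

x* ≈ 17.6, y* ≈ 11.2, z* ≈ 5.22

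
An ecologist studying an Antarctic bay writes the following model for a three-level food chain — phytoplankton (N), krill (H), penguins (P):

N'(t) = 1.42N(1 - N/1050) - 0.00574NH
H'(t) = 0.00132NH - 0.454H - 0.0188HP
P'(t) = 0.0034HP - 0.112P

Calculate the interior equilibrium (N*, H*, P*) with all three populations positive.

From dP/dt = 0: 0.0034H* = 0.112, so H* = 32.9.
From dN/dt = 0: 1.42(1 - N*/1050) = 0.00574·32.9, giving N* = 1050·(1 - 0.133) = 910.
From dH/dt = 0: 0.00132·910 - 0.454 = 0.0188P*, so P* = 0.747/0.0188 = 39.8.

N* ≈ 910, H* ≈ 32.9, P* ≈ 39.8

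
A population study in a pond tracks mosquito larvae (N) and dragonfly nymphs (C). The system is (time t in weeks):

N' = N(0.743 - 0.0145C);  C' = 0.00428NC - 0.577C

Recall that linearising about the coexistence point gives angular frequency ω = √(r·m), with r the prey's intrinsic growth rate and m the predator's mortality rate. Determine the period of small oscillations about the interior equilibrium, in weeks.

T ≈ 9.6 weeks

Here r = 0.743 and m = 0.577, so r·m = 0.429.
ω = √0.429 = 0.655 per week, hence T = 2π/ω ≈ 9.6 weeks.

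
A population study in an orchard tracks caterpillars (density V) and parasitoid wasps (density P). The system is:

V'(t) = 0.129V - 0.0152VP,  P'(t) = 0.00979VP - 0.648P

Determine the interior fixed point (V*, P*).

Set dP/dt = 0 with P > 0: 0.00979V - 0.648 = 0, so V* = 0.648/0.00979 = 66.2.
Set dV/dt = 0 with V > 0: 0.129 - 0.0152P = 0, so P* = 0.129/0.0152 = 8.49.

V* ≈ 66.2, P* ≈ 8.49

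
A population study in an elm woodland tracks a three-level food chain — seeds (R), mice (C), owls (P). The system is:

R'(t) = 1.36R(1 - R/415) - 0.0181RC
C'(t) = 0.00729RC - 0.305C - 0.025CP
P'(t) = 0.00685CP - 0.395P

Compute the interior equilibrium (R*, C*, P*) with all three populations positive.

From dP/dt = 0: 0.00685C* = 0.395, so C* = 57.7.
From dR/dt = 0: 1.36(1 - R*/415) = 0.0181·57.7, giving R* = 415·(1 - 0.767) = 96.5.
From dC/dt = 0: 0.00729·96.5 - 0.305 = 0.025P*, so P* = 0.399/0.025 = 15.9.

R* ≈ 96.5, C* ≈ 57.7, P* ≈ 15.9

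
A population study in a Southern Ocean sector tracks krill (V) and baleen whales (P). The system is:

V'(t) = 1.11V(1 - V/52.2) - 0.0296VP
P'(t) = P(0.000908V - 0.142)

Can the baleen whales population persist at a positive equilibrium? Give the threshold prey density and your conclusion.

The predator equation gives dP/dt > 0 only when V > 0.142/0.000908 = 156.
Without the predator, V → K = 52.2. Since 52.2 < 156, the predator cannot invade.

Threshold V = 156; K < 156, so no, the predator goes extinct.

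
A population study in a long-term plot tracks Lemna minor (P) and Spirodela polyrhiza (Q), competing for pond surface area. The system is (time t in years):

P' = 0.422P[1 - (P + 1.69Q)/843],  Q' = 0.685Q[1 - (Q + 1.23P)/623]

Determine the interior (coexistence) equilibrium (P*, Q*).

P* ≈ 195, Q* ≈ 384

Setting both brackets to zero gives the nullclines P + 1.69Q = 843 and 1.23P + Q = 623.
Substituting Q = 623 - 1.23P into the first: P(1 - 1.69·1.23) = 843 - 1.69·623.
So P* = -210/-1.08 = 195, and then Q* = 623 - 1.23·195 = 384.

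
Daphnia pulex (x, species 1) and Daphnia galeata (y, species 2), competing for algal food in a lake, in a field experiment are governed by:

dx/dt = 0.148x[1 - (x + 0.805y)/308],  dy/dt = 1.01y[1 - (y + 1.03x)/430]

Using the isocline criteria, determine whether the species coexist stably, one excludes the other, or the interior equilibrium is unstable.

species 2 excludes species 1

Compare the nullcline intercepts: K1/α12 = 308/0.805 = 383 < K2 = 430; K2/α21 = 430/1.03 = 417 > K1 = 308.
Since the inequalities point opposite ways, species 2 can invade but species 1 cannot.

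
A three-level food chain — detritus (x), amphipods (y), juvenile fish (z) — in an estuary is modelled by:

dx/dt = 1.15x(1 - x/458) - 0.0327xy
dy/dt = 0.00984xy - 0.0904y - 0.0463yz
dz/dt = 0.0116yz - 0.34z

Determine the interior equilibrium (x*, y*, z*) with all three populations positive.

x* ≈ 76.3, y* ≈ 29.3, z* ≈ 14.3

From dz/dt = 0: 0.0116y* = 0.34, so y* = 29.3.
From dx/dt = 0: 1.15(1 - x*/458) = 0.0327·29.3, giving x* = 458·(1 - 0.833) = 76.3.
From dy/dt = 0: 0.00984·76.3 - 0.0904 = 0.0463z*, so z* = 0.66/0.0463 = 14.3.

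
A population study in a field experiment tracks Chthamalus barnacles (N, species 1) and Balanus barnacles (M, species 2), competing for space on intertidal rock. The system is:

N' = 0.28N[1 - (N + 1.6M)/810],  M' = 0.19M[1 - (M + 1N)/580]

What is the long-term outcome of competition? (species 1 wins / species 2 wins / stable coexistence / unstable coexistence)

unstable coexistence (outcome depends on initial conditions)

Compare the nullcline intercepts: K1/α12 = 810/1.6 = 506 < K2 = 580; K2/α21 = 580/1 = 580 < K1 = 810.
Since both are reversed, neither can invade when rare; the interior point is a saddle.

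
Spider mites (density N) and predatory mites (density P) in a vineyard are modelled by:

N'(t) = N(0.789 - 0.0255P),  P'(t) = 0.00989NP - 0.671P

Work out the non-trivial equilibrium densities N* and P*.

N* ≈ 67.8, P* ≈ 30.9

Set dP/dt = 0 with P > 0: 0.00989N - 0.671 = 0, so N* = 0.671/0.00989 = 67.8.
Set dN/dt = 0 with N > 0: 0.789 - 0.0255P = 0, so P* = 0.789/0.0255 = 30.9.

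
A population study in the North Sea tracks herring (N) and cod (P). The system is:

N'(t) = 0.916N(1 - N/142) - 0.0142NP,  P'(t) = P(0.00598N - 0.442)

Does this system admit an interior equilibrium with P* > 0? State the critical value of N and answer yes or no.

Threshold N = 73.9; K > 73.9, so yes, the predator persists.

The predator equation gives dP/dt > 0 only when N > 0.442/0.00598 = 73.9.
Without the predator, N → K = 142. Since 142 > 73.9, the predator can invade and persist.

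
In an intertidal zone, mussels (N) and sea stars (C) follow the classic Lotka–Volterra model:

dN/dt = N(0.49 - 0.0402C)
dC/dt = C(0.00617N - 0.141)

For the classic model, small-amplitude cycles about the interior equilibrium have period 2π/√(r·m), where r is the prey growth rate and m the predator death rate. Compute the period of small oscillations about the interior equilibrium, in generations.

Here r = 0.49 and m = 0.141, so r·m = 0.0691.
ω = √0.0691 = 0.263 per generation, hence T = 2π/ω ≈ 23.9 generations.

T ≈ 23.9 generations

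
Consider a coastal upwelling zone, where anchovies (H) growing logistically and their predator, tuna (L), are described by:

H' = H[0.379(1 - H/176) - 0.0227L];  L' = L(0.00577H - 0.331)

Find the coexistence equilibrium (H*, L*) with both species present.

H* ≈ 57.4, L* ≈ 11.3

From dL/dt = 0 with L > 0: 0.00577H* = 0.331, so H* = 57.4.
Substitute into dH/dt = 0: 0.379(1 - 57.4/176) = 0.0227L*.
The bracket is 0.674, giving L* = 0.255/0.0227 = 11.3.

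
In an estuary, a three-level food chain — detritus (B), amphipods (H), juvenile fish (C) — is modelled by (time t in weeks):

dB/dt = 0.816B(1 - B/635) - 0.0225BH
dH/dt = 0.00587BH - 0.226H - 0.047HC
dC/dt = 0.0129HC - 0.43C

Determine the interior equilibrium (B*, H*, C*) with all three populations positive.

B* ≈ 51.4, H* ≈ 33.3, C* ≈ 1.61

From dC/dt = 0: 0.0129H* = 0.43, so H* = 33.3.
From dB/dt = 0: 0.816(1 - B*/635) = 0.0225·33.3, giving B* = 635·(1 - 0.919) = 51.4.
From dH/dt = 0: 0.00587·51.4 - 0.226 = 0.047C*, so C* = 0.0755/0.047 = 1.61.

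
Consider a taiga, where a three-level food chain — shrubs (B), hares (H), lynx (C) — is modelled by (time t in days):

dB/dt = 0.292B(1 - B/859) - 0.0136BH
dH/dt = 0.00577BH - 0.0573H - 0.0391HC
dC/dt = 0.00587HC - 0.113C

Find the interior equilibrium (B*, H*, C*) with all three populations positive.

B* ≈ 88.8, H* ≈ 19.3, C* ≈ 11.6

From dC/dt = 0: 0.00587H* = 0.113, so H* = 19.3.
From dB/dt = 0: 0.292(1 - B*/859) = 0.0136·19.3, giving B* = 859·(1 - 0.897) = 88.8.
From dH/dt = 0: 0.00577·88.8 - 0.0573 = 0.0391C*, so C* = 0.455/0.0391 = 11.6.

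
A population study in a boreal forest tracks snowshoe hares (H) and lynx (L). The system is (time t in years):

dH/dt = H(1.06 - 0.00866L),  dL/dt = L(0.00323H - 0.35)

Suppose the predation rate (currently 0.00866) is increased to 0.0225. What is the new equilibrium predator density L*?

L* ≈ 47.1

At the interior fixed point, setting dH/dt = 0 with H > 0 fixes L* = (prey growth rate)/(HL coefficient) — independent of the other coefficients.
With the change, L* = 1.06/0.0225 = 47.1; it falls from 122.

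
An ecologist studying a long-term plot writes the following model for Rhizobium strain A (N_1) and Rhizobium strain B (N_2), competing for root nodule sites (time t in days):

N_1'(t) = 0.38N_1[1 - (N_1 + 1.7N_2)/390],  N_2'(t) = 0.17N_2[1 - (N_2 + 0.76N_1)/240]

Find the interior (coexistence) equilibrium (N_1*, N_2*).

Setting both brackets to zero gives the nullclines N_1 + 1.7N_2 = 390 and 0.76N_1 + N_2 = 240.
Substituting N_2 = 240 - 0.76N_1 into the first: N_1(1 - 1.7·0.76) = 390 - 1.7·240.
So N_1* = -18/-0.292 = 61.6, and then N_2* = 240 - 0.76·61.6 = 193.

N_1* ≈ 61.6, N_2* ≈ 193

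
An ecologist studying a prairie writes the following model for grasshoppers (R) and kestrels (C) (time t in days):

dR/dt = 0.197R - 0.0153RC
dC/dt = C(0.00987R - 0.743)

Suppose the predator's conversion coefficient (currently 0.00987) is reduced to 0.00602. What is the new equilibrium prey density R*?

R* ≈ 123

At the interior fixed point, setting dC/dt = 0 with C > 0 fixes R* = (predator death rate)/(RC coefficient) — independent of the other coefficients.
With the change, R* = 0.743/0.00602 = 123; it rises from 75.3.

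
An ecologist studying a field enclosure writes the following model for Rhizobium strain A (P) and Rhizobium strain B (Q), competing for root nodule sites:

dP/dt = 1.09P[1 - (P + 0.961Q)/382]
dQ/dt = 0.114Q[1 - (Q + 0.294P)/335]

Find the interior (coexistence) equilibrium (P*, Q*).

Setting both brackets to zero gives the nullclines P + 0.961Q = 382 and 0.294P + Q = 335.
Substituting Q = 335 - 0.294P into the first: P(1 - 0.961·0.294) = 382 - 0.961·335.
So P* = 60.1/0.717 = 83.7, and then Q* = 335 - 0.294·83.7 = 310.

P* ≈ 83.7, Q* ≈ 310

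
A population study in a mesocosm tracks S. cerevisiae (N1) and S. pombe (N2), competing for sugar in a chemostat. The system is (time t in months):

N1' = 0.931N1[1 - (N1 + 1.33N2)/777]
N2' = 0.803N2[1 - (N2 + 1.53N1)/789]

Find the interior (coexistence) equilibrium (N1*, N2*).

Setting both brackets to zero gives the nullclines N1 + 1.33N2 = 777 and 1.53N1 + N2 = 789.
Substituting N2 = 789 - 1.53N1 into the first: N1(1 - 1.33·1.53) = 777 - 1.33·789.
So N1* = -272/-1.03 = 263, and then N2* = 789 - 1.53·263 = 386.

N1* ≈ 263, N2* ≈ 386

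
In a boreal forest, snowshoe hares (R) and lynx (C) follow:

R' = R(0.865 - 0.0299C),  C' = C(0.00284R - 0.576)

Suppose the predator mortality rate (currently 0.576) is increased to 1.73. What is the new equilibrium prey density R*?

At the interior fixed point, setting dC/dt = 0 with C > 0 fixes R* = (predator death rate)/(RC coefficient) — independent of the other coefficients.
With the change, R* = 1.73/0.00284 = 609; it rises from 203.

R* ≈ 609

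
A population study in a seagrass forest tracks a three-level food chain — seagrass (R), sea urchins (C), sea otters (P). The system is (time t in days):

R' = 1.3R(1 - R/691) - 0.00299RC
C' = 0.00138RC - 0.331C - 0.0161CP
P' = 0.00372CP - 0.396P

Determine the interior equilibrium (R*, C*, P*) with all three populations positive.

R* ≈ 522, C* ≈ 106, P* ≈ 24.2

From dP/dt = 0: 0.00372C* = 0.396, so C* = 106.
From dR/dt = 0: 1.3(1 - R*/691) = 0.00299·106, giving R* = 691·(1 - 0.245) = 522.
From dC/dt = 0: 0.00138·522 - 0.331 = 0.0161P*, so P* = 0.389/0.0161 = 24.2.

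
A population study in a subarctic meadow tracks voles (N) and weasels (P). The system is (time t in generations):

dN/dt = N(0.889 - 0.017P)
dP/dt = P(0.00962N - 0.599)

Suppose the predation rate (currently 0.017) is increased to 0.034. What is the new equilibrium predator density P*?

P* ≈ 26.1

At the interior fixed point, setting dN/dt = 0 with N > 0 fixes P* = (prey growth rate)/(NP coefficient) — independent of the other coefficients.
With the change, P* = 0.889/0.034 = 26.1; it falls from 52.3.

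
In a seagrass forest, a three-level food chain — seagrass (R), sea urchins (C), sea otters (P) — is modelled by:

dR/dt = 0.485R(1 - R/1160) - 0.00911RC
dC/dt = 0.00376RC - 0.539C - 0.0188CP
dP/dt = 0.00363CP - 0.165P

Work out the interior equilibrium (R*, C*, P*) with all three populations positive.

R* ≈ 170, C* ≈ 45.5, P* ≈ 5.25

From dP/dt = 0: 0.00363C* = 0.165, so C* = 45.5.
From dR/dt = 0: 0.485(1 - R*/1160) = 0.00911·45.5, giving R* = 1160·(1 - 0.854) = 170.
From dC/dt = 0: 0.00376·170 - 0.539 = 0.0188P*, so P* = 0.0987/0.0188 = 5.25.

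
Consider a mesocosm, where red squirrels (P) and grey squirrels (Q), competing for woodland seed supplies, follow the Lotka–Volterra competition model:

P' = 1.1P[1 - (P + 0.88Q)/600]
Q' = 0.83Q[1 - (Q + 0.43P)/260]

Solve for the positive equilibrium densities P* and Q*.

P* ≈ 597, Q* ≈ 3.22

Setting both brackets to zero gives the nullclines P + 0.88Q = 600 and 0.43P + Q = 260.
Substituting Q = 260 - 0.43P into the first: P(1 - 0.88·0.43) = 600 - 0.88·260.
So P* = 371/0.622 = 597, and then Q* = 260 - 0.43·597 = 3.22.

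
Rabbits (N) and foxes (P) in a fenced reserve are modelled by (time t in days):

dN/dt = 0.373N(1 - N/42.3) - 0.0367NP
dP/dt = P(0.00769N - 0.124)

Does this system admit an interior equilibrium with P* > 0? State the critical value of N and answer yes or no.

Threshold N = 16.1; K > 16.1, so yes, the predator persists.

The predator equation gives dP/dt > 0 only when N > 0.124/0.00769 = 16.1.
Without the predator, N → K = 42.3. Since 42.3 > 16.1, the predator can invade and persist.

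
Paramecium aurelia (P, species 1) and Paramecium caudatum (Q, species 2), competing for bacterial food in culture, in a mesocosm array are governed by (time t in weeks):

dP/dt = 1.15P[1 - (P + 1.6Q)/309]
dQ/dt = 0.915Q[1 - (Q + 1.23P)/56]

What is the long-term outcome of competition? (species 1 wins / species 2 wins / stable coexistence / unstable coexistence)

species 1 excludes species 2

Compare the nullcline intercepts: K1/α12 = 309/1.6 = 193 > K2 = 56; K2/α21 = 56/1.23 = 45.5 < K1 = 309.
Since the inequalities point opposite ways, species 1 can invade but species 2 cannot.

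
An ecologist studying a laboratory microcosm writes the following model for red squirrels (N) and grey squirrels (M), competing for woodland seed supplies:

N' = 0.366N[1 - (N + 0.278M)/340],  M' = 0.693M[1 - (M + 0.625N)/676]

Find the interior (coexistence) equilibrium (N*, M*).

N* ≈ 184, M* ≈ 561

Setting both brackets to zero gives the nullclines N + 0.278M = 340 and 0.625N + M = 676.
Substituting M = 676 - 0.625N into the first: N(1 - 0.278·0.625) = 340 - 0.278·676.
So N* = 152/0.826 = 184, and then M* = 676 - 0.625·184 = 561.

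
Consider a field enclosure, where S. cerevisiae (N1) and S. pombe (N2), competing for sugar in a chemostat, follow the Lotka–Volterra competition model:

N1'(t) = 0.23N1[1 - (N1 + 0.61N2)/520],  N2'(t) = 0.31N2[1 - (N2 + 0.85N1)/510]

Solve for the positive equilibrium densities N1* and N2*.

N1* ≈ 434, N2* ≈ 141

Setting both brackets to zero gives the nullclines N1 + 0.61N2 = 520 and 0.85N1 + N2 = 510.
Substituting N2 = 510 - 0.85N1 into the first: N1(1 - 0.61·0.85) = 520 - 0.61·510.
So N1* = 209/0.482 = 434, and then N2* = 510 - 0.85·434 = 141.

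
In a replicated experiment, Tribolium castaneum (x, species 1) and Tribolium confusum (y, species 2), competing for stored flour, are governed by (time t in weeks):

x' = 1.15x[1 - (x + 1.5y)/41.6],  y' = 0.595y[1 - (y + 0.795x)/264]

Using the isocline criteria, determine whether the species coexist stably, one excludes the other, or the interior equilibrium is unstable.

Compare the nullcline intercepts: K1/α12 = 41.6/1.5 = 27.7 < K2 = 264; K2/α21 = 264/0.795 = 332 > K1 = 41.6.
Since the inequalities point opposite ways, species 2 can invade but species 1 cannot.

species 2 excludes species 1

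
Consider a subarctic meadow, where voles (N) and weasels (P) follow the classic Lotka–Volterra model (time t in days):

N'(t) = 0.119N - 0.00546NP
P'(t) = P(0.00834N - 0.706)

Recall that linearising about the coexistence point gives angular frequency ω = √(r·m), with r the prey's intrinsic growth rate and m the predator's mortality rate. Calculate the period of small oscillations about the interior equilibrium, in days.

T ≈ 21.7 days

Here r = 0.119 and m = 0.706, so r·m = 0.084.
ω = √0.084 = 0.29 per day, hence T = 2π/ω ≈ 21.7 days.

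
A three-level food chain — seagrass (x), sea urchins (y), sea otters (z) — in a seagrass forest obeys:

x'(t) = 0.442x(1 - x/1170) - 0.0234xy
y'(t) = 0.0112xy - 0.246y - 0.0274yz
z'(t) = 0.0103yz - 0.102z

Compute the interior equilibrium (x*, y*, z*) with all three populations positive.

x* ≈ 557, y* ≈ 9.9, z* ≈ 219

From dz/dt = 0: 0.0103y* = 0.102, so y* = 9.9.
From dx/dt = 0: 0.442(1 - x*/1170) = 0.0234·9.9, giving x* = 1170·(1 - 0.524) = 557.
From dy/dt = 0: 0.0112·557 - 0.246 = 0.0274z*, so z* = 5.99/0.0274 = 219.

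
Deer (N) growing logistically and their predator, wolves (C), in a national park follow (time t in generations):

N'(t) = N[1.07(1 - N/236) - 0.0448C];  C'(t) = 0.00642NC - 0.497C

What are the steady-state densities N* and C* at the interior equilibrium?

N* ≈ 77.4, C* ≈ 16

From dC/dt = 0 with C > 0: 0.00642N* = 0.497, so N* = 77.4.
Substitute into dN/dt = 0: 1.07(1 - 77.4/236) = 0.0448C*.
The bracket is 0.672, giving C* = 0.719/0.0448 = 16.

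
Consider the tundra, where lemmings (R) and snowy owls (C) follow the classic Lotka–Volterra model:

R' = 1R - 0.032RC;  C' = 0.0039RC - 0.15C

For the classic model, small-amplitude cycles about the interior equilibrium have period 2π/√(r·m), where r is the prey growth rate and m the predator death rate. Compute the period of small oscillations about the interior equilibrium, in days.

Here r = 1 and m = 0.15, so r·m = 0.15.
ω = √0.15 = 0.387 per day, hence T = 2π/ω ≈ 16.2 days.

T ≈ 16.2 days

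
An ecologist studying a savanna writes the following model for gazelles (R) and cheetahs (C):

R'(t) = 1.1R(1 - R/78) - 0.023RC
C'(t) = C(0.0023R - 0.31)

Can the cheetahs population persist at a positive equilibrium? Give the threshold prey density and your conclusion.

Threshold R = 135; K < 135, so no, the predator goes extinct.

The predator equation gives dC/dt > 0 only when R > 0.31/0.0023 = 135.
Without the predator, R → K = 78. Since 78 < 135, the predator cannot invade.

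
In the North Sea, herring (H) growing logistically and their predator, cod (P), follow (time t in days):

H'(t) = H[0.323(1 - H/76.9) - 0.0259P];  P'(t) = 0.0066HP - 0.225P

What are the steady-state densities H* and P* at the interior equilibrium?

H* ≈ 34.1, P* ≈ 6.94

From dP/dt = 0 with P > 0: 0.0066H* = 0.225, so H* = 34.1.
Substitute into dH/dt = 0: 0.323(1 - 34.1/76.9) = 0.0259P*.
The bracket is 0.557, giving P* = 0.18/0.0259 = 6.94.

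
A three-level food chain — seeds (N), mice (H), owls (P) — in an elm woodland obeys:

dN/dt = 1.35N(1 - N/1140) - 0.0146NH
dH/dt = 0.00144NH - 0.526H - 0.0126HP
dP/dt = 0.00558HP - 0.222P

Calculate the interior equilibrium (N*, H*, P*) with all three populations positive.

From dP/dt = 0: 0.00558H* = 0.222, so H* = 39.8.
From dN/dt = 0: 1.35(1 - N*/1140) = 0.0146·39.8, giving N* = 1140·(1 - 0.43) = 649.
From dH/dt = 0: 0.00144·649 - 0.526 = 0.0126P*, so P* = 0.409/0.0126 = 32.5.

N* ≈ 649, H* ≈ 39.8, P* ≈ 32.5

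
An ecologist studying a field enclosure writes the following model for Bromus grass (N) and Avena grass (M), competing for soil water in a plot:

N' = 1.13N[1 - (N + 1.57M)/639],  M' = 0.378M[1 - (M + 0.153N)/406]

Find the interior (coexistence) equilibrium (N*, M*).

Setting both brackets to zero gives the nullclines N + 1.57M = 639 and 0.153N + M = 406.
Substituting M = 406 - 0.153N into the first: N(1 - 1.57·0.153) = 639 - 1.57·406.
So N* = 1.58/0.76 = 2.08, and then M* = 406 - 0.153·2.08 = 406.

N* ≈ 2.08, M* ≈ 406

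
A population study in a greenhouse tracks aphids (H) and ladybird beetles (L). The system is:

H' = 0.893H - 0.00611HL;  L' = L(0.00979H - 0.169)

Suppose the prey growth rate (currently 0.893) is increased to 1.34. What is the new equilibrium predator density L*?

L* ≈ 219

At the interior fixed point, setting dH/dt = 0 with H > 0 fixes L* = (prey growth rate)/(HL coefficient) — independent of the other coefficients.
With the change, L* = 1.34/0.00611 = 219; it rises from 146.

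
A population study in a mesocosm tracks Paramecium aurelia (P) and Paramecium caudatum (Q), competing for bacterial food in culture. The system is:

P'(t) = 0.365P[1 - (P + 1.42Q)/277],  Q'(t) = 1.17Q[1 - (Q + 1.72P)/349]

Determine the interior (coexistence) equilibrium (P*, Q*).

P* ≈ 152, Q* ≈ 88.4

Setting both brackets to zero gives the nullclines P + 1.42Q = 277 and 1.72P + Q = 349.
Substituting Q = 349 - 1.72P into the first: P(1 - 1.42·1.72) = 277 - 1.42·349.
So P* = -219/-1.44 = 152, and then Q* = 349 - 1.72·152 = 88.4.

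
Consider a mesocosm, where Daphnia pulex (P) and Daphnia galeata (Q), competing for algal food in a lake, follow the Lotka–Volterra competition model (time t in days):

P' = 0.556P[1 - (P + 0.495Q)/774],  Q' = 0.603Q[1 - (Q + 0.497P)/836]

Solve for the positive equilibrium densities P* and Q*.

P* ≈ 478, Q* ≈ 599

Setting both brackets to zero gives the nullclines P + 0.495Q = 774 and 0.497P + Q = 836.
Substituting Q = 836 - 0.497P into the first: P(1 - 0.495·0.497) = 774 - 0.495·836.
So P* = 360/0.754 = 478, and then Q* = 836 - 0.497·478 = 599.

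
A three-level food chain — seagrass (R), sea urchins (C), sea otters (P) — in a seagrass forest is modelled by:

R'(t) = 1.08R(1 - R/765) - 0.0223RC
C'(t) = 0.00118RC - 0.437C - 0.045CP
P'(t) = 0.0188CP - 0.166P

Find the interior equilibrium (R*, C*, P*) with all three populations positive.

From dP/dt = 0: 0.0188C* = 0.166, so C* = 8.83.
From dR/dt = 0: 1.08(1 - R*/765) = 0.0223·8.83, giving R* = 765·(1 - 0.182) = 626.
From dC/dt = 0: 0.00118·626 - 0.437 = 0.045P*, so P* = 0.301/0.045 = 6.69.

R* ≈ 626, C* ≈ 8.83, P* ≈ 6.69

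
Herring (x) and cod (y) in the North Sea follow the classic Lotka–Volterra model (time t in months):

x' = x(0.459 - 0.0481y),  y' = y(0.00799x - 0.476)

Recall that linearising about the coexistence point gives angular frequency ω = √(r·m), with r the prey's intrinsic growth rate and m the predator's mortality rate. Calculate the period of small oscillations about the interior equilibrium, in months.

Here r = 0.459 and m = 0.476, so r·m = 0.218.
ω = √0.218 = 0.467 per month, hence T = 2π/ω ≈ 13.4 months.

T ≈ 13.4 months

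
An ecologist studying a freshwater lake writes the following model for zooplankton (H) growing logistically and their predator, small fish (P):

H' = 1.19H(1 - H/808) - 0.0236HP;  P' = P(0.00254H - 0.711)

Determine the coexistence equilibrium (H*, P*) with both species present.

H* ≈ 280, P* ≈ 33

From dP/dt = 0 with P > 0: 0.00254H* = 0.711, so H* = 280.
Substitute into dH/dt = 0: 1.19(1 - 280/808) = 0.0236P*.
The bracket is 0.654, giving P* = 0.778/0.0236 = 33.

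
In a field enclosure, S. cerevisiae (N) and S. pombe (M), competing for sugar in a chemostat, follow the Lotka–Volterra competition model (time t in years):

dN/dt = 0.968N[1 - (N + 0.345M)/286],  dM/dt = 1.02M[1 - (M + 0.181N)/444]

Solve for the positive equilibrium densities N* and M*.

Setting both brackets to zero gives the nullclines N + 0.345M = 286 and 0.181N + M = 444.
Substituting M = 444 - 0.181N into the first: N(1 - 0.345·0.181) = 286 - 0.345·444.
So N* = 133/0.938 = 142, and then M* = 444 - 0.181·142 = 418.

N* ≈ 142, M* ≈ 418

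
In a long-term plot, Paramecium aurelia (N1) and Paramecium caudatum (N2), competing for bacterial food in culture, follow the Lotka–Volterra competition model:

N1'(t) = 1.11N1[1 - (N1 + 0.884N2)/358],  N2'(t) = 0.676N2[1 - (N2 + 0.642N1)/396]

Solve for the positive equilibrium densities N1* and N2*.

Setting both brackets to zero gives the nullclines N1 + 0.884N2 = 358 and 0.642N1 + N2 = 396.
Substituting N2 = 396 - 0.642N1 into the first: N1(1 - 0.884·0.642) = 358 - 0.884·396.
So N1* = 7.94/0.432 = 18.4, and then N2* = 396 - 0.642·18.4 = 384.

N1* ≈ 18.4, N2* ≈ 384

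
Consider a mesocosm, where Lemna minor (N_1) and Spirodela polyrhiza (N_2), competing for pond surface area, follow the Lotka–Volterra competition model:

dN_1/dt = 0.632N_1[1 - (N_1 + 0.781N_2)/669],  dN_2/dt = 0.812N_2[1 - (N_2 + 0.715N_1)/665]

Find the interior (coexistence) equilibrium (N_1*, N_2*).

N_1* ≈ 339, N_2* ≈ 423

Setting both brackets to zero gives the nullclines N_1 + 0.781N_2 = 669 and 0.715N_1 + N_2 = 665.
Substituting N_2 = 665 - 0.715N_1 into the first: N_1(1 - 0.781·0.715) = 669 - 0.781·665.
So N_1* = 150/0.442 = 339, and then N_2* = 665 - 0.715·339 = 423.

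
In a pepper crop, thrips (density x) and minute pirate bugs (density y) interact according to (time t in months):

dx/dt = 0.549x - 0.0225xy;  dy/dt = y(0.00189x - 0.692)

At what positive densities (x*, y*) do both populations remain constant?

x* ≈ 366, y* ≈ 24.4

Set dy/dt = 0 with y > 0: 0.00189x - 0.692 = 0, so x* = 0.692/0.00189 = 366.
Set dx/dt = 0 with x > 0: 0.549 - 0.0225y = 0, so y* = 0.549/0.0225 = 24.4.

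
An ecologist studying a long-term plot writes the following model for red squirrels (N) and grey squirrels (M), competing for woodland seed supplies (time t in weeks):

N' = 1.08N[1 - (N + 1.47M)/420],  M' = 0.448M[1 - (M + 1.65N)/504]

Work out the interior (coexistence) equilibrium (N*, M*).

N* ≈ 225, M* ≈ 133

Setting both brackets to zero gives the nullclines N + 1.47M = 420 and 1.65N + M = 504.
Substituting M = 504 - 1.65N into the first: N(1 - 1.47·1.65) = 420 - 1.47·504.
So N* = -321/-1.43 = 225, and then M* = 504 - 1.65·225 = 133.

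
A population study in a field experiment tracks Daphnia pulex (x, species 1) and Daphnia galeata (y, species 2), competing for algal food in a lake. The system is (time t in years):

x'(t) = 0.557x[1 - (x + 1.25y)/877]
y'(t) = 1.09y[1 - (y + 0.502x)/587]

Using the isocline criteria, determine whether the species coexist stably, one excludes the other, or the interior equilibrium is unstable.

stable coexistence

Compare the nullcline intercepts: K1/α12 = 877/1.25 = 702 > K2 = 587; K2/α21 = 587/0.502 = 1170 > K1 = 877.
Since both inequalities hold, each species can invade when rare, so the interior equilibrium is stable.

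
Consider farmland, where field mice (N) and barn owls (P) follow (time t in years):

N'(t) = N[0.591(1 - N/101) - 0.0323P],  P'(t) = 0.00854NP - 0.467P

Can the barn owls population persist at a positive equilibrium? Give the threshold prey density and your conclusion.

Threshold N = 54.7; K > 54.7, so yes, the predator persists.

The predator equation gives dP/dt > 0 only when N > 0.467/0.00854 = 54.7.
Without the predator, N → K = 101. Since 101 > 54.7, the predator can invade and persist.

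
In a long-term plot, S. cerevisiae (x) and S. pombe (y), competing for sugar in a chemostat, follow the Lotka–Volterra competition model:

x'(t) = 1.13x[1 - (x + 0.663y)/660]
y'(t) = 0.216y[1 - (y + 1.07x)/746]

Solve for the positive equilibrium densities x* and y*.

Setting both brackets to zero gives the nullclines x + 0.663y = 660 and 1.07x + y = 746.
Substituting y = 746 - 1.07x into the first: x(1 - 0.663·1.07) = 660 - 0.663·746.
So x* = 165/0.291 = 569, and then y* = 746 - 1.07·569 = 137.

x* ≈ 569, y* ≈ 137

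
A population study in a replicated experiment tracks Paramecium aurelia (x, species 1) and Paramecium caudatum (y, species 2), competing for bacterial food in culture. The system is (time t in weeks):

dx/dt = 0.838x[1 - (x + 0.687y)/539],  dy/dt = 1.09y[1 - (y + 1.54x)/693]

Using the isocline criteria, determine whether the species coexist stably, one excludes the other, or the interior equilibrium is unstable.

species 1 excludes species 2

Compare the nullcline intercepts: K1/α12 = 539/0.687 = 785 > K2 = 693; K2/α21 = 693/1.54 = 450 < K1 = 539.
Since the inequalities point opposite ways, species 1 can invade but species 2 cannot.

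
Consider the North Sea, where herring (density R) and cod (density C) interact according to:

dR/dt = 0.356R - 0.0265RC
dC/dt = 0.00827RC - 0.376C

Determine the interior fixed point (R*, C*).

R* ≈ 45.5, C* ≈ 13.4

Set dC/dt = 0 with C > 0: 0.00827R - 0.376 = 0, so R* = 0.376/0.00827 = 45.5.
Set dR/dt = 0 with R > 0: 0.356 - 0.0265C = 0, so C* = 0.356/0.0265 = 13.4.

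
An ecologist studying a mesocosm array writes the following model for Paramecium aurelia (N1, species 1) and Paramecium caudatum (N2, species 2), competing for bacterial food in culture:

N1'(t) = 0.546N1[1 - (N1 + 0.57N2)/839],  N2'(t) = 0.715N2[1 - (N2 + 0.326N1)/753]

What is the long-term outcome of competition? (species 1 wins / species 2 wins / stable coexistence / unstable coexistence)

stable coexistence

Compare the nullcline intercepts: K1/α12 = 839/0.57 = 1470 > K2 = 753; K2/α21 = 753/0.326 = 2310 > K1 = 839.
Since both inequalities hold, each species can invade when rare, so the interior equilibrium is stable.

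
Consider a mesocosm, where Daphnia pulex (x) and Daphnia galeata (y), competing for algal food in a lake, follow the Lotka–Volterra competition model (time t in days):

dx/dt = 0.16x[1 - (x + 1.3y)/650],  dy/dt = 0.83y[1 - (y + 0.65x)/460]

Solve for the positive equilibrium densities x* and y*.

Setting both brackets to zero gives the nullclines x + 1.3y = 650 and 0.65x + y = 460.
Substituting y = 460 - 0.65x into the first: x(1 - 1.3·0.65) = 650 - 1.3·460.
So x* = 52/0.155 = 335, and then y* = 460 - 0.65·335 = 242.

x* ≈ 335, y* ≈ 242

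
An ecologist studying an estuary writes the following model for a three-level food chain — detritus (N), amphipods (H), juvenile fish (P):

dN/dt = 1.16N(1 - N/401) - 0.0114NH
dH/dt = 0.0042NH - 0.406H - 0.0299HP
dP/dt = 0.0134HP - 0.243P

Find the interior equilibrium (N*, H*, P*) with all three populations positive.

From dP/dt = 0: 0.0134H* = 0.243, so H* = 18.1.
From dN/dt = 0: 1.16(1 - N*/401) = 0.0114·18.1, giving N* = 401·(1 - 0.178) = 330.
From dH/dt = 0: 0.0042·330 - 0.406 = 0.0299P*, so P* = 0.978/0.0299 = 32.7.

N* ≈ 330, H* ≈ 18.1, P* ≈ 32.7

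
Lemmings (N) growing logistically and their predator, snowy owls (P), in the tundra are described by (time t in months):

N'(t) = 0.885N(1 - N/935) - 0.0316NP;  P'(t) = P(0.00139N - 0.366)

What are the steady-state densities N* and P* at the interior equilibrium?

From dP/dt = 0 with P > 0: 0.00139N* = 0.366, so N* = 263.
Substitute into dN/dt = 0: 0.885(1 - 263/935) = 0.0316P*.
The bracket is 0.718, giving P* = 0.636/0.0316 = 20.1.

N* ≈ 263, P* ≈ 20.1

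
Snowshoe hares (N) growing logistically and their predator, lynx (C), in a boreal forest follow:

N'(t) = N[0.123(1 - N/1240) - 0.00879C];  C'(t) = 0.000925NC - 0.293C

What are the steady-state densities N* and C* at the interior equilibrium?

From dC/dt = 0 with C > 0: 0.000925N* = 0.293, so N* = 317.
Substitute into dN/dt = 0: 0.123(1 - 317/1240) = 0.00879C*.
The bracket is 0.745, giving C* = 0.0916/0.00879 = 10.4.

N* ≈ 317, C* ≈ 10.4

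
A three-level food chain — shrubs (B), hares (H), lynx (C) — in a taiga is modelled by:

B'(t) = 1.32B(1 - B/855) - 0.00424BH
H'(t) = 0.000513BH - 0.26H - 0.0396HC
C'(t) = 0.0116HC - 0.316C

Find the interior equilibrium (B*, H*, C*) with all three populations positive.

From dC/dt = 0: 0.0116H* = 0.316, so H* = 27.2.
From dB/dt = 0: 1.32(1 - B*/855) = 0.00424·27.2, giving B* = 855·(1 - 0.0875) = 780.
From dH/dt = 0: 0.000513·780 - 0.26 = 0.0396C*, so C* = 0.14/0.0396 = 3.54.

B* ≈ 780, H* ≈ 27.2, C* ≈ 3.54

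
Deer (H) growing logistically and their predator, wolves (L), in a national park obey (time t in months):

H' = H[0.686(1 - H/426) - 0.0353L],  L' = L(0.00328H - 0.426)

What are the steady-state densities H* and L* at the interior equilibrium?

From dL/dt = 0 with L > 0: 0.00328H* = 0.426, so H* = 130.
Substitute into dH/dt = 0: 0.686(1 - 130/426) = 0.0353L*.
The bracket is 0.695, giving L* = 0.477/0.0353 = 13.5.

H* ≈ 130, L* ≈ 13.5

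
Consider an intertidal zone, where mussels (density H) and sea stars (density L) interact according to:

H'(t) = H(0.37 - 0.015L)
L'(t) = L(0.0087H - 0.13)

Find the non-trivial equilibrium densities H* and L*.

H* ≈ 14.9, L* ≈ 24.7

Set dL/dt = 0 with L > 0: 0.0087H - 0.13 = 0, so H* = 0.13/0.0087 = 14.9.
Set dH/dt = 0 with H > 0: 0.37 - 0.015L = 0, so L* = 0.37/0.015 = 24.7.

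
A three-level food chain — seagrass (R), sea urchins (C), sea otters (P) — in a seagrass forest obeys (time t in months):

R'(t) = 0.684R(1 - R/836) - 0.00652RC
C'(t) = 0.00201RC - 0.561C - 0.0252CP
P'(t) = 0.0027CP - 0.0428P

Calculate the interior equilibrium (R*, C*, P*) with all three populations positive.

R* ≈ 710, C* ≈ 15.9, P* ≈ 34.3

From dP/dt = 0: 0.0027C* = 0.0428, so C* = 15.9.
From dR/dt = 0: 0.684(1 - R*/836) = 0.00652·15.9, giving R* = 836·(1 - 0.151) = 710.
From dC/dt = 0: 0.00201·710 - 0.561 = 0.0252P*, so P* = 0.865/0.0252 = 34.3.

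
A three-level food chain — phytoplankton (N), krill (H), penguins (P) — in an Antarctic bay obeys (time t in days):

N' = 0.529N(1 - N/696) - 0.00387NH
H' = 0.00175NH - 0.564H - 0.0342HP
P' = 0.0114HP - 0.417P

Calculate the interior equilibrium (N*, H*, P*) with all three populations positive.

From dP/dt = 0: 0.0114H* = 0.417, so H* = 36.6.
From dN/dt = 0: 0.529(1 - N*/696) = 0.00387·36.6, giving N* = 696·(1 - 0.268) = 510.
From dH/dt = 0: 0.00175·510 - 0.564 = 0.0342P*, so P* = 0.328/0.0342 = 9.59.

N* ≈ 510, H* ≈ 36.6, P* ≈ 9.59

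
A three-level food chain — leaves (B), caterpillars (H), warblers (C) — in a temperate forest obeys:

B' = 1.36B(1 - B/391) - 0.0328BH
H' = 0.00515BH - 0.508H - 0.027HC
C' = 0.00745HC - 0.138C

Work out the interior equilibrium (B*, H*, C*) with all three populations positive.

From dC/dt = 0: 0.00745H* = 0.138, so H* = 18.5.
From dB/dt = 0: 1.36(1 - B*/391) = 0.0328·18.5, giving B* = 391·(1 - 0.447) = 216.
From dH/dt = 0: 0.00515·216 - 0.508 = 0.027C*, so C* = 0.606/0.027 = 22.4.

B* ≈ 216, H* ≈ 18.5, C* ≈ 22.4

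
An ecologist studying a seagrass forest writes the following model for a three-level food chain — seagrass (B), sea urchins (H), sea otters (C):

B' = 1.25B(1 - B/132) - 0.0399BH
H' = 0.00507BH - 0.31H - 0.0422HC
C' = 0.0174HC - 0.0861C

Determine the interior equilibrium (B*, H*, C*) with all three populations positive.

B* ≈ 111, H* ≈ 4.95, C* ≈ 6.01

From dC/dt = 0: 0.0174H* = 0.0861, so H* = 4.95.
From dB/dt = 0: 1.25(1 - B*/132) = 0.0399·4.95, giving B* = 132·(1 - 0.158) = 111.
From dH/dt = 0: 0.00507·111 - 0.31 = 0.0422C*, so C* = 0.254/0.0422 = 6.01.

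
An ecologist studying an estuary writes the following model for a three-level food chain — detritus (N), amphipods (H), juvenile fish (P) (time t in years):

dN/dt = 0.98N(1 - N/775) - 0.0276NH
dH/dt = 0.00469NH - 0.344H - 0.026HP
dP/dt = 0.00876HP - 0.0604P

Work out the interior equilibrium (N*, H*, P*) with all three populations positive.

From dP/dt = 0: 0.00876H* = 0.0604, so H* = 6.89.
From dN/dt = 0: 0.98(1 - N*/775) = 0.0276·6.89, giving N* = 775·(1 - 0.194) = 625.
From dH/dt = 0: 0.00469·625 - 0.344 = 0.026P*, so P* = 2.58/0.026 = 99.4.

N* ≈ 625, H* ≈ 6.89, P* ≈ 99.4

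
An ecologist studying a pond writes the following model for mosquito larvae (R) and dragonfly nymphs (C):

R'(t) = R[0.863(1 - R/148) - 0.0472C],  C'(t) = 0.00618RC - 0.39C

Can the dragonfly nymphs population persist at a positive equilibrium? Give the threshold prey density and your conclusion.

The predator equation gives dC/dt > 0 only when R > 0.39/0.00618 = 63.1.
Without the predator, R → K = 148. Since 148 > 63.1, the predator can invade and persist.

Threshold R = 63.1; K > 63.1, so yes, the predator persists.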